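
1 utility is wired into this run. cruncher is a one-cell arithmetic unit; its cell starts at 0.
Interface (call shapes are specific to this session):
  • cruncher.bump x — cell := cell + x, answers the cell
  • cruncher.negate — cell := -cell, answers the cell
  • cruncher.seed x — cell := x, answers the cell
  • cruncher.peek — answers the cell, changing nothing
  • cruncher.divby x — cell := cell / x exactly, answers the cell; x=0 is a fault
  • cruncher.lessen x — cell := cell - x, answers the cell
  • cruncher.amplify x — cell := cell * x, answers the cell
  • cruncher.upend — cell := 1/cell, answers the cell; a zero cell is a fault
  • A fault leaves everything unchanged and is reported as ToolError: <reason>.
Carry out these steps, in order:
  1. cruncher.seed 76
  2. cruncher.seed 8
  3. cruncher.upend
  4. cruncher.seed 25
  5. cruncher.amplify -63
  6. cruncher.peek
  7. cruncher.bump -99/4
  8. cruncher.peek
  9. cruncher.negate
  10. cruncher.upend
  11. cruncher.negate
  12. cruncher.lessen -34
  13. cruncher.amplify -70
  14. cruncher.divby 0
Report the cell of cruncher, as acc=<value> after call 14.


Answer: acc=-15229340/6399

Derivation:
-> seed(x='76')
<- 76
-> seed(x='8')
<- 8
-> upend()
<- 1/8
-> seed(x='25')
<- 25
-> amplify(x='-63')
<- -1575
-> peek()
<- -1575
-> bump(x='-99/4')
<- -6399/4
-> peek()
<- -6399/4
-> negate()
<- 6399/4
-> upend()
<- 4/6399
-> negate()
<- -4/6399
-> lessen(x='-34')
<- 217562/6399
-> amplify(x='-70')
<- -15229340/6399
-> divby(x='0')
<- ToolError: division by zero


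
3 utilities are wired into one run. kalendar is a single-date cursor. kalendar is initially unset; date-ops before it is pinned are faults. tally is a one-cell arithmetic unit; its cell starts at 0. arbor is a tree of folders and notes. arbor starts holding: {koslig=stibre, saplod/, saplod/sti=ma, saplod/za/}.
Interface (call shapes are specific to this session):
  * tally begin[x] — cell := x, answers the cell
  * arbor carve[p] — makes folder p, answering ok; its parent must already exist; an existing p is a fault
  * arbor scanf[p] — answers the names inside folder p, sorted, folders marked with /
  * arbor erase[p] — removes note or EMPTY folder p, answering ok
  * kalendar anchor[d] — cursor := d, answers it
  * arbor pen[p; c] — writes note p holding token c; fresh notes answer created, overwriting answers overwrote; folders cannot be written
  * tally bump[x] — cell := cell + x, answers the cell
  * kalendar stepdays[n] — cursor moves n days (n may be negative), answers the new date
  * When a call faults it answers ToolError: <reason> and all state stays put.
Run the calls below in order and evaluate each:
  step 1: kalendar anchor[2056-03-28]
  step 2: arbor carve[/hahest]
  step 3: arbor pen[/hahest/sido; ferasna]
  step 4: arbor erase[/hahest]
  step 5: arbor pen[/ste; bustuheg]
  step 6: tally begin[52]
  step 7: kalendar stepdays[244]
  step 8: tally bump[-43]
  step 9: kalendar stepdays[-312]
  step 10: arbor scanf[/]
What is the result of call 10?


Answer: [hahest/, koslig, saplod/, ste]

Derivation:
I invoke kalendar anchor with d=2056-03-28, and observe 2056-03-28.
Now I run arbor carve with p=/hahest, yielding ok.
I run arbor pen with p=/hahest/sido, c=ferasna, and get created.
I run arbor erase with p=/hahest, → ToolError: not empty.
Using arbor pen with p=/ste, c=bustuheg, and observe created.
I invoke tally begin with x=52, and see 52.
Using kalendar stepdays with n=244: 2056-11-27.
Using tally bump with x=-43, → 9.
Calling kalendar stepdays with n=-312, yielding 2056-01-20.
Using arbor scanf with p=/, and get [hahest/, koslig, saplod/, ste].


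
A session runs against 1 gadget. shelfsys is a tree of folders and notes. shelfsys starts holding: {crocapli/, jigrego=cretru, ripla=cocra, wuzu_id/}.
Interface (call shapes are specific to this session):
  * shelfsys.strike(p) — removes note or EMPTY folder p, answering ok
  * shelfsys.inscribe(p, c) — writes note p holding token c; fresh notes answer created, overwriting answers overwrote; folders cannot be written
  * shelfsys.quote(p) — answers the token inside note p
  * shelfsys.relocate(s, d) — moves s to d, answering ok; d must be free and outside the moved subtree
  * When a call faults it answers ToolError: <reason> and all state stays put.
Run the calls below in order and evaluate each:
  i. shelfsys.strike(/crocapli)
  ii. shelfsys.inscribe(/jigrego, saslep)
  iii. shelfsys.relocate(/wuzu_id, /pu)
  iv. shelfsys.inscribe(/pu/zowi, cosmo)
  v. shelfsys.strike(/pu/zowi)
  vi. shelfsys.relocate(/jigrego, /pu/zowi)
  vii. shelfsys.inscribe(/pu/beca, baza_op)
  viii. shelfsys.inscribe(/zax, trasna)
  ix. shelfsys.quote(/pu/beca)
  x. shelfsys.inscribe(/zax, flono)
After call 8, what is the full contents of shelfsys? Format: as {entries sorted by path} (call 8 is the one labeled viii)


Answer: {pu/, pu/beca=baza_op, pu/zowi=saslep, ripla=cocra, zax=trasna}

Derivation:
==> shelfsys.strike(p→/crocapli)
<== ok
==> shelfsys.inscribe(p→/jigrego, c→saslep)
<== overwrote
==> shelfsys.relocate(s→/wuzu_id, d→/pu)
<== ok
==> shelfsys.inscribe(p→/pu/zowi, c→cosmo)
<== created
==> shelfsys.strike(p→/pu/zowi)
<== ok
==> shelfsys.relocate(s→/jigrego, d→/pu/zowi)
<== ok
==> shelfsys.inscribe(p→/pu/beca, c→baza_op)
<== created
==> shelfsys.inscribe(p→/zax, c→trasna)
<== created
==> shelfsys.quote(p→/pu/beca)
<== baza_op
==> shelfsys.inscribe(p→/zax, c→flono)
<== overwrote


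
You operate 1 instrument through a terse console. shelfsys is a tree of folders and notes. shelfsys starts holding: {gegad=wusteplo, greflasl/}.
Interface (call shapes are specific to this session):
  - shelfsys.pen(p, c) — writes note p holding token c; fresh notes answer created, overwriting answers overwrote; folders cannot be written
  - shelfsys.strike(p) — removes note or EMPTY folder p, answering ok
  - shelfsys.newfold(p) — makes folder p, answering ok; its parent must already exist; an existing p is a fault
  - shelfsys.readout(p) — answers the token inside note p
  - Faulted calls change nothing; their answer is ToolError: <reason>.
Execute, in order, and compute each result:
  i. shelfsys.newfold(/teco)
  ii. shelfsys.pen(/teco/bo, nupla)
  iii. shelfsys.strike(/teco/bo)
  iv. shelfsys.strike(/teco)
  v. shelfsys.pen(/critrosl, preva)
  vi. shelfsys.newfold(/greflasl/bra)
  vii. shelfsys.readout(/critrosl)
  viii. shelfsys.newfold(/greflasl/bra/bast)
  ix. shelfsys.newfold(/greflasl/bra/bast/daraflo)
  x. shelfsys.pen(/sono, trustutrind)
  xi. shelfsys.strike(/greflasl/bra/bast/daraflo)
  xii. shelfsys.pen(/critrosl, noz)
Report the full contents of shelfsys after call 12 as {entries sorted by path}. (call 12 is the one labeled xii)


Answer: {critrosl=noz, gegad=wusteplo, greflasl/, greflasl/bra/, greflasl/bra/bast/, sono=trustutrind}

Derivation:
CALL shelfsys.newfold[/teco]
RET  ok
CALL shelfsys.pen[/teco/bo; nupla]
RET  created
CALL shelfsys.strike[/teco/bo]
RET  ok
CALL shelfsys.strike[/teco]
RET  ok
CALL shelfsys.pen[/critrosl; preva]
RET  created
CALL shelfsys.newfold[/greflasl/bra]
RET  ok
CALL shelfsys.readout[/critrosl]
RET  preva
CALL shelfsys.newfold[/greflasl/bra/bast]
RET  ok
CALL shelfsys.newfold[/greflasl/bra/bast/daraflo]
RET  ok
CALL shelfsys.pen[/sono; trustutrind]
RET  created
CALL shelfsys.strike[/greflasl/bra/bast/daraflo]
RET  ok
CALL shelfsys.pen[/critrosl; noz]
RET  overwrote


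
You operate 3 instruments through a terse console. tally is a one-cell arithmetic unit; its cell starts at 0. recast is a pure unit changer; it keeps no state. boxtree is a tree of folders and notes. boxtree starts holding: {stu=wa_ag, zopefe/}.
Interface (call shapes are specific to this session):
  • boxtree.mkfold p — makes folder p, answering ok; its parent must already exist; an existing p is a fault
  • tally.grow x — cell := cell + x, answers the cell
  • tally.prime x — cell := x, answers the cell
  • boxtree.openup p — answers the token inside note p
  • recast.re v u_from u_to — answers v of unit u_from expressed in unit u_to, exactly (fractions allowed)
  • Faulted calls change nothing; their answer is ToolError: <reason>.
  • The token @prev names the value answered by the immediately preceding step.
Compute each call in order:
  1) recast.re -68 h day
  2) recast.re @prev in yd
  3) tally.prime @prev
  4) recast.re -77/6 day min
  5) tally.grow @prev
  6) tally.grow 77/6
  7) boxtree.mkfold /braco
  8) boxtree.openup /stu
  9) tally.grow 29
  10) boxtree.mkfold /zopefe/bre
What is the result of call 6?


Answer: -3988925/216

Derivation:
~$ re v=-68 u_from=h u_to=day
  -17/6
~$ re v=@prev u_from=in u_to=yd
  -17/216
~$ prime x=@prev
  -17/216
~$ re v=-77/6 u_from=day u_to=min
  -18480
~$ grow x=@prev
  -3991697/216
~$ grow x=77/6
  -3988925/216
~$ mkfold p=/braco
  ok
~$ openup p=/stu
  wa_ag
~$ grow x=29
  -3982661/216
~$ mkfold p=/zopefe/bre
  ok


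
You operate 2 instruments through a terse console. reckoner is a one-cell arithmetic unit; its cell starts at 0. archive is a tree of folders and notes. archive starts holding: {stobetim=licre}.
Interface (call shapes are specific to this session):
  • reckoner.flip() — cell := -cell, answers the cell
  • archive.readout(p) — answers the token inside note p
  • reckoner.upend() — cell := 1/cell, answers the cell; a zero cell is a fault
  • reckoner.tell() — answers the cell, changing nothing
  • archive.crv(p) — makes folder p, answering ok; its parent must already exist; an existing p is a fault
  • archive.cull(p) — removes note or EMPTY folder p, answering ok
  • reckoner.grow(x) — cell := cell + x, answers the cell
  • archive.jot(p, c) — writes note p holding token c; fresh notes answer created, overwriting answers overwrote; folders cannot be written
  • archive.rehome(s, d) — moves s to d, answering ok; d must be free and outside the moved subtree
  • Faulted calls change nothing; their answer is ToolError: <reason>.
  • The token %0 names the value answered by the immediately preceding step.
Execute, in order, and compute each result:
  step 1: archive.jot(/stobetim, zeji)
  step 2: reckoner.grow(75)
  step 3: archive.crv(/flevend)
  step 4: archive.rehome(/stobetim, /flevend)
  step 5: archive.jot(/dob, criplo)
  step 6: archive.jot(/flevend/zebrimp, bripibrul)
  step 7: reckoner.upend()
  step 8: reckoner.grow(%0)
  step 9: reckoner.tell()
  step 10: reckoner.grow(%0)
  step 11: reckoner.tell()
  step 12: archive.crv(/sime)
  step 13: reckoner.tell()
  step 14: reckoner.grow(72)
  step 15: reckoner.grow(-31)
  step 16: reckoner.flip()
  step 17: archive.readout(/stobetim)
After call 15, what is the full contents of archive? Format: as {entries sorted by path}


> archive.jot p: /stobetim c: zeji
= overwrote
> reckoner.grow x: 75
= 75
> archive.crv p: /flevend
= ok
> archive.rehome s: /stobetim d: /flevend
= ToolError: exists
> archive.jot p: /dob c: criplo
= created
> archive.jot p: /flevend/zebrimp c: bripibrul
= created
> reckoner.upend
= 1/75
> reckoner.grow x: %0
= 2/75
> reckoner.tell
= 2/75
> reckoner.grow x: %0
= 4/75
> reckoner.tell
= 4/75
> archive.crv p: /sime
= ok
> reckoner.tell
= 4/75
> reckoner.grow x: 72
= 5404/75
> reckoner.grow x: -31
= 3079/75
> reckoner.flip
= -3079/75
> archive.readout p: /stobetim
= zeji

Answer: {dob=criplo, flevend/, flevend/zebrimp=bripibrul, sime/, stobetim=zeji}


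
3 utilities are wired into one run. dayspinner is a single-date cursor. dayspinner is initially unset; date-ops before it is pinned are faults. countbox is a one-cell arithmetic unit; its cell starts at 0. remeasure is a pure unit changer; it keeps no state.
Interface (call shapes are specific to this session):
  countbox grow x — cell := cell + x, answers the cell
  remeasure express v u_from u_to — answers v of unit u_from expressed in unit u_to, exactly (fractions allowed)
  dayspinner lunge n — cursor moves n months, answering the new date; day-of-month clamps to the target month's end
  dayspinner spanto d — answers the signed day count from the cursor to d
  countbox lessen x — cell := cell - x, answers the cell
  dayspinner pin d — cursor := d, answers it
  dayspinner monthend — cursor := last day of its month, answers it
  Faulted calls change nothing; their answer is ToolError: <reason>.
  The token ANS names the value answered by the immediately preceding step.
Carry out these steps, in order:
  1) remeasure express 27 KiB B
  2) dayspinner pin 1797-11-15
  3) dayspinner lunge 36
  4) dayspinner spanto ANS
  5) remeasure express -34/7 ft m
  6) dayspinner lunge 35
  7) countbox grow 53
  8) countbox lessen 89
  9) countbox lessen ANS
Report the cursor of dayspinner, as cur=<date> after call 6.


Answer: cur=1803-10-15

Derivation:
-- remeasure express(27, KiB, B) -> 27648
-- dayspinner pin(1797-11-15) -> 1797-11-15
-- dayspinner lunge(36) -> 1800-11-15
-- dayspinner spanto(ANS) -> 0
-- remeasure express(-34/7, ft, m) -> -6477/4375
-- dayspinner lunge(35) -> 1803-10-15
-- countbox grow(53) -> 53
-- countbox lessen(89) -> -36
-- countbox lessen(ANS) -> 0


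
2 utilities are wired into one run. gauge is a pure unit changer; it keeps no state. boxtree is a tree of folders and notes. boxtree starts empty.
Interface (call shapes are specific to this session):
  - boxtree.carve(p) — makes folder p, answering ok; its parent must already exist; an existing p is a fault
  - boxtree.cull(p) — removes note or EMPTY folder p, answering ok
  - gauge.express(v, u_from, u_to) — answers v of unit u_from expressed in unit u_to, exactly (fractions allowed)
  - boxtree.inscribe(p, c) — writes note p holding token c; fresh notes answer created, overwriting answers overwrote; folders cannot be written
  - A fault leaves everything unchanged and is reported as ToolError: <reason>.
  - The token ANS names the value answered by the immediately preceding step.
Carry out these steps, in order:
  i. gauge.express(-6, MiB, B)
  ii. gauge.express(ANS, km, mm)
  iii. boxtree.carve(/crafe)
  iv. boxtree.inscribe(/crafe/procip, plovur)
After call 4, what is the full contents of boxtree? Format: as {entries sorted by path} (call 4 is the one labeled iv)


Answer: {crafe/, crafe/procip=plovur}

Derivation:
==> express(v=-6, u_from=MiB, u_to=B)
<== -6291456
==> express(v=ANS, u_from=km, u_to=mm)
<== -6291456000000
==> carve(p=/crafe)
<== ok
==> inscribe(p=/crafe/procip, c=plovur)
<== created


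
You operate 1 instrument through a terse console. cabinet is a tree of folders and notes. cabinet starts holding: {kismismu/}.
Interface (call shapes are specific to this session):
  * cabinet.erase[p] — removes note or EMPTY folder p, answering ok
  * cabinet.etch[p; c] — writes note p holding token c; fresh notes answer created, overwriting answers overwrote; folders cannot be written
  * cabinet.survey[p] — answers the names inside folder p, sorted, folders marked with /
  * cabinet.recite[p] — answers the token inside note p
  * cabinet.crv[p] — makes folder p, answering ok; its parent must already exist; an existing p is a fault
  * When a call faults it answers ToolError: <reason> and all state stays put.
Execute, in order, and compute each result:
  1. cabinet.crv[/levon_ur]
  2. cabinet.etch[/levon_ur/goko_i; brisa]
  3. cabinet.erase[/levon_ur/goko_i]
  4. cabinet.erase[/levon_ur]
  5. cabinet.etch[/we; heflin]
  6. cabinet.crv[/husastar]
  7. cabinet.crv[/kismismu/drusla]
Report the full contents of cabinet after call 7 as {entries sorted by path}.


Answer: {husastar/, kismismu/, kismismu/drusla/, we=heflin}

Derivation:
Next I call crv passing p→/levon_ur, yielding ok.
Then etch passing p→/levon_ur/goko_i, c→brisa, and see created.
Next I call erase passing p→/levon_ur/goko_i, and see ok.
Calling erase passing p→/levon_ur, — result: ok.
Next I call etch passing p→/we, c→heflin, and get created.
I try crv passing p→/husastar: ok.
Invoking crv passing p→/kismismu/drusla: ok.


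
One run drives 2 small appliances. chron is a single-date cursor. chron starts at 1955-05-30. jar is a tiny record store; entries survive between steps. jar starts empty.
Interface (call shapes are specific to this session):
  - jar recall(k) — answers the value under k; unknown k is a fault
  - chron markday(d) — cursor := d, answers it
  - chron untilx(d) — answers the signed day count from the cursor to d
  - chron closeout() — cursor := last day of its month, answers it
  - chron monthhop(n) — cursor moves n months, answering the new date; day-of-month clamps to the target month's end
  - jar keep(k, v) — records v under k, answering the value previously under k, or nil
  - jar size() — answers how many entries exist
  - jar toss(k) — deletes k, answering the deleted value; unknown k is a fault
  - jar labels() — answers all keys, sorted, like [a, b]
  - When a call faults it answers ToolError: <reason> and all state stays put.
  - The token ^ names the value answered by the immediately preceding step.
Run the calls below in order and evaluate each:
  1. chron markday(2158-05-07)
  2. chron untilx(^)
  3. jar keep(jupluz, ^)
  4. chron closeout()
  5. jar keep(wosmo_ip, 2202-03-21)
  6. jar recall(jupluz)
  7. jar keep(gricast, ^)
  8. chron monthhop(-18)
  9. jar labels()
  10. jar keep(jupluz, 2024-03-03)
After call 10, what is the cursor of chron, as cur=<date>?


Answer: cur=2156-11-30

Derivation:
Do: chron markday[d='2158-05-07']
See: 2158-05-07
Do: chron untilx[d='^']
See: 0
Do: jar keep[k='jupluz'; v='^']
See: nil
Do: chron closeout[]
See: 2158-05-31
Do: jar keep[k='wosmo_ip'; v='2202-03-21']
See: nil
Do: jar recall[k='jupluz']
See: 0
Do: jar keep[k='gricast'; v='^']
See: nil
Do: chron monthhop[n='-18']
See: 2156-11-30
Do: jar labels[]
See: [gricast, jupluz, wosmo_ip]
Do: jar keep[k='jupluz'; v='2024-03-03']
See: 0


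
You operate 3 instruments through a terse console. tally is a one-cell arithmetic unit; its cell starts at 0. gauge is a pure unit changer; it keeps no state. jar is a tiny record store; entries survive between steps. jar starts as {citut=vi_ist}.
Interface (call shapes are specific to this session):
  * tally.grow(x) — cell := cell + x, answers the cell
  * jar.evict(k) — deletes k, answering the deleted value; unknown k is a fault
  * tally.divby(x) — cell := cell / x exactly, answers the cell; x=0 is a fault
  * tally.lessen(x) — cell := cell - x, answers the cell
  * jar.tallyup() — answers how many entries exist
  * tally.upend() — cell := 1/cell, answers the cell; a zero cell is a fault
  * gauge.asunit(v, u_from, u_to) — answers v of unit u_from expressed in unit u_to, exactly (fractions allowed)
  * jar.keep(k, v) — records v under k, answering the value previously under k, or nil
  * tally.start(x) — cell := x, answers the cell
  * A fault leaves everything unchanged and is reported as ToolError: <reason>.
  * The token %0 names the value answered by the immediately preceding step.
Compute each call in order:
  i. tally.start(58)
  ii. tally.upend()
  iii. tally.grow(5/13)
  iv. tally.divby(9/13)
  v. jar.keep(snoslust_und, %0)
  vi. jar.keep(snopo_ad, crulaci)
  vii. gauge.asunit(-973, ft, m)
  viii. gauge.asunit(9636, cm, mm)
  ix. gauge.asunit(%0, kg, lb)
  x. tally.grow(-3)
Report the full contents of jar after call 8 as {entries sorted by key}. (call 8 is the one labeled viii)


·→ tally.start(x→58)
·← 58
·→ tally.upend()
·← 1/58
·→ tally.grow(x→5/13)
·← 303/754
·→ tally.divby(x→9/13)
·← 101/174
·→ jar.keep(k→snoslust_und, v→%0)
·← nil
·→ jar.keep(k→snopo_ad, v→crulaci)
·← nil
·→ gauge.asunit(v→-973, u_from→ft, u_to→m)
·← -370713/1250
·→ gauge.asunit(v→9636, u_from→cm, u_to→mm)
·← 96360
·→ gauge.asunit(v→%0, u_from→kg, u_to→lb)
·← 876000000000/4123567
·→ tally.grow(x→-3)
·← -421/174

Answer: {citut=vi_ist, snopo_ad=crulaci, snoslust_und=101/174}


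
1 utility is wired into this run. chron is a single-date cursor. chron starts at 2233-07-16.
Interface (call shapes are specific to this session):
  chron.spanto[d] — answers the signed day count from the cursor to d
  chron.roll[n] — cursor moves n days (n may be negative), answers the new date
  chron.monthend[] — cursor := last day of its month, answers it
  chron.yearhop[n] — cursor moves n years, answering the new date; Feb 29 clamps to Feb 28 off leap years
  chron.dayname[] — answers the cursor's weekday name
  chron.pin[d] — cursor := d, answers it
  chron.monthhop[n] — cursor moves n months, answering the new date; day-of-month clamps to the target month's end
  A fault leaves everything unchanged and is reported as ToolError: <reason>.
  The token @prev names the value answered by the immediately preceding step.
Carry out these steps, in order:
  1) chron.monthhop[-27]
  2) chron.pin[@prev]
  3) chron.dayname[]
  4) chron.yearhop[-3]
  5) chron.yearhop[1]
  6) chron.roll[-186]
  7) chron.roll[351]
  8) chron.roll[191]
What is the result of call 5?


Step: chron.monthhop[n: -27]
Result: 2231-04-16
Step: chron.pin[d: @prev]
Result: 2231-04-16
Step: chron.dayname[]
Result: Saturday
Step: chron.yearhop[n: -3]
Result: 2228-04-16
Step: chron.yearhop[n: 1]
Result: 2229-04-16
Step: chron.roll[n: -186]
Result: 2228-10-12
Step: chron.roll[n: 351]
Result: 2229-09-28
Step: chron.roll[n: 191]
Result: 2230-04-07

Answer: 2229-04-16


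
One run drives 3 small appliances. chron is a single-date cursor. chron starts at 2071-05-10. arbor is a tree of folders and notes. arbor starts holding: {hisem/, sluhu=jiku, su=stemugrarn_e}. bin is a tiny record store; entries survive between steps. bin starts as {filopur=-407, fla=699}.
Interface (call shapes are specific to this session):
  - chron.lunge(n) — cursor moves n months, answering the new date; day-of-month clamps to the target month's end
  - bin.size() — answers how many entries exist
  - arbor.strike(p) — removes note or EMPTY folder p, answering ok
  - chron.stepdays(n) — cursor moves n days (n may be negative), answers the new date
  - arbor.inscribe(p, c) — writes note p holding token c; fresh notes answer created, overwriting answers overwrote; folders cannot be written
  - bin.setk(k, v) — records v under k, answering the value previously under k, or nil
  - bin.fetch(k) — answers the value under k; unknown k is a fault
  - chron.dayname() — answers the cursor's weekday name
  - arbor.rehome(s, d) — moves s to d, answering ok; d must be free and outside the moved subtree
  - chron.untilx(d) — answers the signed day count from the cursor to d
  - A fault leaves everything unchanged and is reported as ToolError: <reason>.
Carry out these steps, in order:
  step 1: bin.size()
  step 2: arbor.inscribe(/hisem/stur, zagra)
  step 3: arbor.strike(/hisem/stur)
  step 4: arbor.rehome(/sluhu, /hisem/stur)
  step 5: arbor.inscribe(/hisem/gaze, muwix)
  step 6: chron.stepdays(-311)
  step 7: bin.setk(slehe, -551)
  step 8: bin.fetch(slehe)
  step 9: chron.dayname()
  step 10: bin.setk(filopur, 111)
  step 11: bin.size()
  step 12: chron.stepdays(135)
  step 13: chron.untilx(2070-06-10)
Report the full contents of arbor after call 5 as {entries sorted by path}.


Answer: {hisem/, hisem/gaze=muwix, hisem/stur=jiku, su=stemugrarn_e}

Derivation:
I invoke size, and get 2.
I call inscribe using p=/hisem/stur, c=zagra, yielding created.
Using strike using p=/hisem/stur, which returns ok.
I try rehome using s=/sluhu, d=/hisem/stur, which returns ok.
I call inscribe using p=/hisem/gaze, c=muwix, — result: created.
Calling stepdays using n=-311: 2070-07-03.
Next I call setk using k=slehe, v=-551, yielding nil.
I try fetch using k=slehe, which returns -551.
I call dayname(), giving Thursday.
I try setk using k=filopur, v=111, yielding -407.
Now I run size, and see 3.
I use stepdays using n=135, giving 2070-11-15.
Next I call untilx using d=2070-06-10, giving -158.


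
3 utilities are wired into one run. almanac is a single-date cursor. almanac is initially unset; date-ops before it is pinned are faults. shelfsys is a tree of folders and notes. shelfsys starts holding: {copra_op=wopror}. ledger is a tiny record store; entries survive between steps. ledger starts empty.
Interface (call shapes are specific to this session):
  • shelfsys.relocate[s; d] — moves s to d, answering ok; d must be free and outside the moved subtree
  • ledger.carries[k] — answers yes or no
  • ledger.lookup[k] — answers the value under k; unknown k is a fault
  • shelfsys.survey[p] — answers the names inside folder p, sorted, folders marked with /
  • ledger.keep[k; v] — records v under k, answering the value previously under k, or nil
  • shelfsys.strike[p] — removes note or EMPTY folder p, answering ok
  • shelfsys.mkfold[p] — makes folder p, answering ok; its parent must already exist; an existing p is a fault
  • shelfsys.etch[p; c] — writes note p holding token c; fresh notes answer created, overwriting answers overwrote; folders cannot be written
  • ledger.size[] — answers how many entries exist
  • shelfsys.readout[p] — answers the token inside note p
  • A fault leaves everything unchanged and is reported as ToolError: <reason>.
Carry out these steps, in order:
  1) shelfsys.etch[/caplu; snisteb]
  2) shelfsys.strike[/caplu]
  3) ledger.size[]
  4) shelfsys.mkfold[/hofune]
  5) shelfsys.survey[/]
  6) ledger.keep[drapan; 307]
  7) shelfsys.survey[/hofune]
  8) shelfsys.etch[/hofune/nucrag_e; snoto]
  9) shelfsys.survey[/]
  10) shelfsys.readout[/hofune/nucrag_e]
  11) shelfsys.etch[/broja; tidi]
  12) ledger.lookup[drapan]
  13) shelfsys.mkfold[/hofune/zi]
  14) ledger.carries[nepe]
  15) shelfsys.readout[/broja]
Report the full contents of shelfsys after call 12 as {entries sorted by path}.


>>> shelfsys.etch /caplu snisteb
:: created
>>> shelfsys.strike /caplu
:: ok
>>> ledger.size
:: 0
>>> shelfsys.mkfold /hofune
:: ok
>>> shelfsys.survey /
:: [copra_op, hofune/]
>>> ledger.keep drapan 307
:: nil
>>> shelfsys.survey /hofune
:: []
>>> shelfsys.etch /hofune/nucrag_e snoto
:: created
>>> shelfsys.survey /
:: [copra_op, hofune/]
>>> shelfsys.readout /hofune/nucrag_e
:: snoto
>>> shelfsys.etch /broja tidi
:: created
>>> ledger.lookup drapan
:: 307
>>> shelfsys.mkfold /hofune/zi
:: ok
>>> ledger.carries nepe
:: no
>>> shelfsys.readout /broja
:: tidi

Answer: {broja=tidi, copra_op=wopror, hofune/, hofune/nucrag_e=snoto}


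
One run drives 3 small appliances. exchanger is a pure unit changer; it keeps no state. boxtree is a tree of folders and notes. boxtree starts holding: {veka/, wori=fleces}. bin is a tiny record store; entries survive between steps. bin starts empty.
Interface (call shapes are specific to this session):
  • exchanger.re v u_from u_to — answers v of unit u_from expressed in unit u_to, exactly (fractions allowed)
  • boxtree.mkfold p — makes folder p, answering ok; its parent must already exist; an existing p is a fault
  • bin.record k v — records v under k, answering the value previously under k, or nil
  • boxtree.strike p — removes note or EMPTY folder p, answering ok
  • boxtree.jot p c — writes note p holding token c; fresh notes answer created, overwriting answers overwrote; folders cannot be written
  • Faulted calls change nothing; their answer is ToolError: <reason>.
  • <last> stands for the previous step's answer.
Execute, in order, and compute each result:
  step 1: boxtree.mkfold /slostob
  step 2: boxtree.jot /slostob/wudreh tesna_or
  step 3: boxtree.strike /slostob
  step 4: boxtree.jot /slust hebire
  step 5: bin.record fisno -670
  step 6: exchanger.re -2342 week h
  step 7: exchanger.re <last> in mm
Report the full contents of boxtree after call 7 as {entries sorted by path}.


Answer: {slostob/, slostob/wudreh=tesna_or, slust=hebire, veka/, wori=fleces}

Derivation:
Next I call boxtree.mkfold passing p: /slostob, and get ok.
Calling boxtree.jot passing p: /slostob/wudreh, c: tesna_or, and see created.
I invoke boxtree.strike passing p: /slostob, and observe ToolError: not empty.
Then boxtree.jot passing p: /slust, c: hebire, — result: created.
Then bin.record passing k: fisno, v: -670: nil.
I run exchanger.re passing v: -2342, u_from: week, u_to: h: -393456.
I call exchanger.re passing v: <last>, u_from: in, u_to: mm, — result: -49968912/5.


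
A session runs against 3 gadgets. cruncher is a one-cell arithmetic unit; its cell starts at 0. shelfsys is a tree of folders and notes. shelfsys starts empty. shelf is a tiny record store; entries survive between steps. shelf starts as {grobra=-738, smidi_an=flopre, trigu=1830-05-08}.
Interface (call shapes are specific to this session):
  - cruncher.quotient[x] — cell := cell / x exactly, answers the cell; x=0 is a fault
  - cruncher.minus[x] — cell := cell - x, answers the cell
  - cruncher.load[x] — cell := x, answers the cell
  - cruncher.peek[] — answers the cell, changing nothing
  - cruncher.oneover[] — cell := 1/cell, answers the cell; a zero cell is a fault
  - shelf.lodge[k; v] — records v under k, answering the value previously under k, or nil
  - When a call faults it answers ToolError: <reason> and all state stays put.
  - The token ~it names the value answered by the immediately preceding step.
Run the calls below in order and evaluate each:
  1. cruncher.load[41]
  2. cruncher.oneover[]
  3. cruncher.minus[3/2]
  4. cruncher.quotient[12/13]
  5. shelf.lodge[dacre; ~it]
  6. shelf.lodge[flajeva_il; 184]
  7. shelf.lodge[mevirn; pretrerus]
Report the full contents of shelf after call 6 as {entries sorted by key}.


Answer: {dacre=-1573/984, flajeva_il=184, grobra=-738, smidi_an=flopre, trigu=1830-05-08}

Derivation:
>>> cruncher.load x=41
:: 41
>>> cruncher.oneover
:: 1/41
>>> cruncher.minus x=3/2
:: -121/82
>>> cruncher.quotient x=12/13
:: -1573/984
>>> shelf.lodge k=dacre v=~it
:: nil
>>> shelf.lodge k=flajeva_il v=184
:: nil
>>> shelf.lodge k=mevirn v=pretrerus
:: nil


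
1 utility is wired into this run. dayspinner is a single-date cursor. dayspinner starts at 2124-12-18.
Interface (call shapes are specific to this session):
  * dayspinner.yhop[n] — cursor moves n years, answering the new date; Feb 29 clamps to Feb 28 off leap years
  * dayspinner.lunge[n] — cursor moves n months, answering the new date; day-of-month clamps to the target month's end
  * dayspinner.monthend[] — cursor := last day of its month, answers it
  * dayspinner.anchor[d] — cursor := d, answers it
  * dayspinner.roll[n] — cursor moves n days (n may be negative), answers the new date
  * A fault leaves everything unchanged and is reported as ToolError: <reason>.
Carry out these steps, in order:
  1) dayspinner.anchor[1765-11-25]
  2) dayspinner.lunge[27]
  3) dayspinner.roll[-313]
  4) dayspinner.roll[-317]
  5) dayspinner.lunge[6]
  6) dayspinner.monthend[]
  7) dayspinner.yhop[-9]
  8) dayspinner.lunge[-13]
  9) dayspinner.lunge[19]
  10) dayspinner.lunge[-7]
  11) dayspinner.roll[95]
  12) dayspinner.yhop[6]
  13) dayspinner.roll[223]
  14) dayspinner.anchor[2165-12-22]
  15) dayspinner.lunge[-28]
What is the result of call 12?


Answer: 1764-03-05

Derivation:
$ dayspinner.anchor d: 1765-11-25
  1765-11-25
$ dayspinner.lunge n: 27
  1768-02-25
$ dayspinner.roll n: -313
  1767-04-18
$ dayspinner.roll n: -317
  1766-06-05
$ dayspinner.lunge n: 6
  1766-12-05
$ dayspinner.monthend
  1766-12-31
$ dayspinner.yhop n: -9
  1757-12-31
$ dayspinner.lunge n: -13
  1756-11-30
$ dayspinner.lunge n: 19
  1758-06-30
$ dayspinner.lunge n: -7
  1757-11-30
$ dayspinner.roll n: 95
  1758-03-05
$ dayspinner.yhop n: 6
  1764-03-05
$ dayspinner.roll n: 223
  1764-10-14
$ dayspinner.anchor d: 2165-12-22
  2165-12-22
$ dayspinner.lunge n: -28
  2163-08-22


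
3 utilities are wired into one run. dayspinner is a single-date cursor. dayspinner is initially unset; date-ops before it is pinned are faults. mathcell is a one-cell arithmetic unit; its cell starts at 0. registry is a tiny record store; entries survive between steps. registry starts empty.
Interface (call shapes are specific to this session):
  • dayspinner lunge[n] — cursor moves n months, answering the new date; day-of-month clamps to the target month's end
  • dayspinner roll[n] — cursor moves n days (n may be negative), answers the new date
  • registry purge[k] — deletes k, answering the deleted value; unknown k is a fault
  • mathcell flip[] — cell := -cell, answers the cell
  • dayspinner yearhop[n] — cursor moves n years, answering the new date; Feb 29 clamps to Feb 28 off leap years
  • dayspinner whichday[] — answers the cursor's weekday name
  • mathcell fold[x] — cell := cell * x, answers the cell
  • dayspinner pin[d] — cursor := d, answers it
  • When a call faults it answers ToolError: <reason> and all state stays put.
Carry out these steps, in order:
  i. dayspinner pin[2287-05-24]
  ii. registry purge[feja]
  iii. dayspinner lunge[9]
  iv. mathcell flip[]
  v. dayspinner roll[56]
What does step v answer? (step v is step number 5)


! 1. dayspinner pin(d: 2287-05-24) => 2287-05-24
! 2. registry purge(k: feja) => ToolError: no such key feja
! 3. dayspinner lunge(n: 9) => 2288-02-24
! 4. mathcell flip() => 0
! 5. dayspinner roll(n: 56) => 2288-04-20

Answer: 2288-04-20


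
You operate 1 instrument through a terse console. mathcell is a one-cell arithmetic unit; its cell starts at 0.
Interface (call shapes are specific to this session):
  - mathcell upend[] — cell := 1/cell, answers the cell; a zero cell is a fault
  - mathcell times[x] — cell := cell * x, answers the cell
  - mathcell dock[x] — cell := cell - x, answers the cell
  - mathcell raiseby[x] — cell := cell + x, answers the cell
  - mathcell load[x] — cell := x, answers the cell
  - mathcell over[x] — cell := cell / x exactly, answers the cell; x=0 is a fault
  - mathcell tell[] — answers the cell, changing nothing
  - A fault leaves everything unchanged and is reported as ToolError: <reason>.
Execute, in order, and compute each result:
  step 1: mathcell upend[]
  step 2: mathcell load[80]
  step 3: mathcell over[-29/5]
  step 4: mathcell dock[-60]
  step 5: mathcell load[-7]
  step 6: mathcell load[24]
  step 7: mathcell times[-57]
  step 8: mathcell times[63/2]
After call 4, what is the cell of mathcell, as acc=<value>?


Answer: acc=1340/29

Derivation:
·→ mathcell upend()
·← ToolError: reciprocal of zero
·→ mathcell load(x=80)
·← 80
·→ mathcell over(x=-29/5)
·← -400/29
·→ mathcell dock(x=-60)
·← 1340/29
·→ mathcell load(x=-7)
·← -7
·→ mathcell load(x=24)
·← 24
·→ mathcell times(x=-57)
·← -1368
·→ mathcell times(x=63/2)
·← -43092


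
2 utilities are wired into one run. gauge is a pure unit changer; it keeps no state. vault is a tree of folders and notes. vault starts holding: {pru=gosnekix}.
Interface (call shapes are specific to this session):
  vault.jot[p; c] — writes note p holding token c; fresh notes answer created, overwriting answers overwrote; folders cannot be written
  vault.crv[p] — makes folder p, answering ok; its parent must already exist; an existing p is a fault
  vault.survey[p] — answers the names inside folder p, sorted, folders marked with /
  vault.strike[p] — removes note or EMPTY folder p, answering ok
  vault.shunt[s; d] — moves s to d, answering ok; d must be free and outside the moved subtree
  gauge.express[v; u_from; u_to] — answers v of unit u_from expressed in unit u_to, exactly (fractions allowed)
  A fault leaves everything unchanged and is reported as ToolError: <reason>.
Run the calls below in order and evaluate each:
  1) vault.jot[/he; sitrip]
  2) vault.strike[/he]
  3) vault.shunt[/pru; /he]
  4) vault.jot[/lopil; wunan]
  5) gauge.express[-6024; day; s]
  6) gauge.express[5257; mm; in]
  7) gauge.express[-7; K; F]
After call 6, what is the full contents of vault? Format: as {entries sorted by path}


# 1. vault.jot(p=/he, c=sitrip) ~> created
# 2. vault.strike(p=/he) ~> ok
# 3. vault.shunt(s=/pru, d=/he) ~> ok
# 4. vault.jot(p=/lopil, c=wunan) ~> created
# 5. gauge.express(v=-6024, u_from=day, u_to=s) ~> -520473600
# 6. gauge.express(v=5257, u_from=mm, u_to=in) ~> 26285/127
# 7. gauge.express(v=-7, u_from=K, u_to=F) ~> -47227/100

Answer: {he=gosnekix, lopil=wunan}


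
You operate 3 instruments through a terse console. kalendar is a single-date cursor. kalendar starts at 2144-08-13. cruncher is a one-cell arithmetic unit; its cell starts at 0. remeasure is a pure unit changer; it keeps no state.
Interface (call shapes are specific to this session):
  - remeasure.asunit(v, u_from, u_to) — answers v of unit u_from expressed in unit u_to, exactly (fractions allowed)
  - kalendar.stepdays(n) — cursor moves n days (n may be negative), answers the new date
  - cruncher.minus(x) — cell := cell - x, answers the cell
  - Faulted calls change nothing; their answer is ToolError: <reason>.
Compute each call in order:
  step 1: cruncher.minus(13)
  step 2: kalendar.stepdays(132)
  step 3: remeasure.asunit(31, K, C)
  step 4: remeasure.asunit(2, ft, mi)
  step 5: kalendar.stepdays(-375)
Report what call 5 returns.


Answer: 2143-12-14

Derivation:
I use minus on 13, and get -13.
Now I run stepdays on 132, and get 2144-12-23.
Next I call asunit on 31, K, C, yielding -4843/20.
Then asunit on 2, ft, mi, and observe 1/2640.
I call stepdays on -375, → 2143-12-14.


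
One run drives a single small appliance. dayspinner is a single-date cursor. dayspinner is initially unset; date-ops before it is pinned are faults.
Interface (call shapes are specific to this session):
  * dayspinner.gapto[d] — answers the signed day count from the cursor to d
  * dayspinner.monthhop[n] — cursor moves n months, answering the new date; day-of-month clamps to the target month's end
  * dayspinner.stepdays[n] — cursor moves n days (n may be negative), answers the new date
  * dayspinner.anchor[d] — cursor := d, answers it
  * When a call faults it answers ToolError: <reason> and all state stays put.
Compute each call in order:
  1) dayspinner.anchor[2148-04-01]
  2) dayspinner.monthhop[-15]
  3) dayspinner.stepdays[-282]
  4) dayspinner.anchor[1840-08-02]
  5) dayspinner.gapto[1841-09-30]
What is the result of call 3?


Answer: 2146-03-25

Derivation:
→ anchor(d: 2148-04-01)
← 2148-04-01
→ monthhop(n: -15)
← 2147-01-01
→ stepdays(n: -282)
← 2146-03-25
→ anchor(d: 1840-08-02)
← 1840-08-02
→ gapto(d: 1841-09-30)
← 424


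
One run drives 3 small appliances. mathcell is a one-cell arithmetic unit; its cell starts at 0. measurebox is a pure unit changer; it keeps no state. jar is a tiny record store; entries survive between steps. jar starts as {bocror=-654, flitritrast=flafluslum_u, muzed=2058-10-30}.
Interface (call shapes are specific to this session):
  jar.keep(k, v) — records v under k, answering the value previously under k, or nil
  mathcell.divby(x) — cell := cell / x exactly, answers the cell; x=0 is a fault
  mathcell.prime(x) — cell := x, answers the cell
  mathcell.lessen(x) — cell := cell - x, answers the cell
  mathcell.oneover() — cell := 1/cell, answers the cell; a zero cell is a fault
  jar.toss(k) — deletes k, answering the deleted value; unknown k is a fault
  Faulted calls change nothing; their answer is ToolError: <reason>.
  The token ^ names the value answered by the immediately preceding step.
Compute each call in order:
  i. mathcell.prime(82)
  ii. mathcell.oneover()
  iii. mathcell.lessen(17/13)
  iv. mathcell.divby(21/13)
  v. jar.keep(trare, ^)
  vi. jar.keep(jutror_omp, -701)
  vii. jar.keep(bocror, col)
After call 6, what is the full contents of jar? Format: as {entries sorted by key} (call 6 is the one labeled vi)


Next I call prime passing x=82, giving 82.
Using oneover(), — result: 1/82.
Next I call lessen passing x=17/13, and observe -1381/1066.
Invoking divby passing x=21/13, — result: -1381/1722.
Using keep passing k=trare, v=^, → nil.
Invoking keep passing k=jutror_omp, v=-701, and get nil.
Invoking keep passing k=bocror, v=col, and get -654.

Answer: {bocror=-654, flitritrast=flafluslum_u, jutror_omp=-701, muzed=2058-10-30, trare=-1381/1722}


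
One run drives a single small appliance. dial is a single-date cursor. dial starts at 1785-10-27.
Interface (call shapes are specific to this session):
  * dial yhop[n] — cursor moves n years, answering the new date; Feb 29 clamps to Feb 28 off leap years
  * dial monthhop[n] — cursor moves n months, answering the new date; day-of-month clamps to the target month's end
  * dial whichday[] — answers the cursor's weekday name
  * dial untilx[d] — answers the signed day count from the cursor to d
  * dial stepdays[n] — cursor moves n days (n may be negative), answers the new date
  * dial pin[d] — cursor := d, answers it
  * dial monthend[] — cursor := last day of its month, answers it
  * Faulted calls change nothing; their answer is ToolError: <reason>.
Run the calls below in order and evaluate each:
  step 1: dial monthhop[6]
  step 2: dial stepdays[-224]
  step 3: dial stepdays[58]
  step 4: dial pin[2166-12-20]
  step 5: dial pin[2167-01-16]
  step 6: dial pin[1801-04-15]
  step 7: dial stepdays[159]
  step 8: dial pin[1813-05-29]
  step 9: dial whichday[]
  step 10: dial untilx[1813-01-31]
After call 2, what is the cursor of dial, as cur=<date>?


Answer: cur=1785-09-15

Derivation:
CALL dial monthhop[n→6]
RET  1786-04-27
CALL dial stepdays[n→-224]
RET  1785-09-15
CALL dial stepdays[n→58]
RET  1785-11-12
CALL dial pin[d→2166-12-20]
RET  2166-12-20
CALL dial pin[d→2167-01-16]
RET  2167-01-16
CALL dial pin[d→1801-04-15]
RET  1801-04-15
CALL dial stepdays[n→159]
RET  1801-09-21
CALL dial pin[d→1813-05-29]
RET  1813-05-29
CALL dial whichday[]
RET  Saturday
CALL dial untilx[d→1813-01-31]
RET  -118
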